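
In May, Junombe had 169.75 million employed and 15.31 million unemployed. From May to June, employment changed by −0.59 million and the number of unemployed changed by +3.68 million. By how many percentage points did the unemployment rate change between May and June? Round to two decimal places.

May: labor force = 169.75 + 15.31 = 185.06; u = 15.31/185.06 = 8.27%.
June: labor force = 169.16 + 18.99 = 188.15; u = 18.99/188.15 = 10.09%.
Change = 10.09% − 8.27% = +1.82 pp.

The unemployment rate changed by +1.82 percentage points.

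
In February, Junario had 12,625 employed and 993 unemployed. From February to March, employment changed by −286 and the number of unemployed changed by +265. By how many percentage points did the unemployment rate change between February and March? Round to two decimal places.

The unemployment rate changed by +1.96 percentage points.

February: labor force = 12,625 + 993 = 13,618; u = 993/13,618 = 7.29%.
March: labor force = 12,339 + 1,258 = 13,597; u = 1,258/13,597 = 9.25%.
Change = 9.25% − 7.29% = +1.96 pp.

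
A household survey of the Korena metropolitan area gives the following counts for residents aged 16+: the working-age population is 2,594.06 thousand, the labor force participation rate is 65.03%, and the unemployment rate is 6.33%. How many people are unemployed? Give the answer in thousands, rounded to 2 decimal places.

About 106.78 thousand are unemployed.

Labor force = 0.6503 × 2,594.06 = 1,686.92 thousand.
Unemployed = 0.0633 × 1,686.92 ≈ 106.78 thousand.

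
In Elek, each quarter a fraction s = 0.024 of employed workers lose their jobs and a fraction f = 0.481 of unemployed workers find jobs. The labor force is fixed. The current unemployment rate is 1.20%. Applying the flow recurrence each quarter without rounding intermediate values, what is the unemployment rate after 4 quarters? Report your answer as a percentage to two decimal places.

Unemployment rate after four quarters ≈ 4.54%.

With a fixed labor force, u_{t+1} = u_t + s·(1−u_t) − f·u_t = u_t·(1−s−f) + s.
Here 1−s−f = 0.495 and s = 0.024.
u_1 = 0.012000 × 0.495 + 0.024 = 0.029940.
u_2 = 0.029940 × 0.495 + 0.024 = 0.038820.
u_3 = 0.038820 × 0.495 + 0.024 = 0.043216.
u_4 = 0.043216 × 0.495 + 0.024 = 0.045392.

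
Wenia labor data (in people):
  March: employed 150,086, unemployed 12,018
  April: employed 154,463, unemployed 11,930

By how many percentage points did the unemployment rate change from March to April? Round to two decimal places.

The unemployment rate changed by −0.24 percentage points.

March: labor force = 150,086 + 12,018 = 162,104; u = 12,018/162,104 = 7.41%.
April: labor force = 154,463 + 11,930 = 166,393; u = 11,930/166,393 = 7.17%.
Change = 7.17% − 7.41% = −0.24 pp.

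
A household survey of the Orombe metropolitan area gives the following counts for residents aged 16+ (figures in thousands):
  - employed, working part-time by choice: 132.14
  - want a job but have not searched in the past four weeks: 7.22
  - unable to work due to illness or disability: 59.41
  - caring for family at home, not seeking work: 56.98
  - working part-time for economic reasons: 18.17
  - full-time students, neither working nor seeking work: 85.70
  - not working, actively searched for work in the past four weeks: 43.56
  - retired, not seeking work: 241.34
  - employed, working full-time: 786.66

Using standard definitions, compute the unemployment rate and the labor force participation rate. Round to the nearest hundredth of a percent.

Employed = 132.14 + 18.17 + 786.66 = 936.97 thousand (anyone who worked, including part-time for economic reasons, counts as employed).
Unemployed = 43.56 thousand.
Labor force = 936.97 + 43.56 = 980.53 thousand.
Not in labor force = 7.22 + 59.41 + 56.98 + 85.70 + 241.34 = 450.65 thousand (those not working and not actively searching are outside the labor force — including those who want a job but have given up searching).
Civilian working-age population = 980.53 + 450.65 = 1,431.18 thousand.
Unemployment rate = 43.56 / 980.53 = 4.44%.
Labor force participation rate = 980.53 / 1,431.18 = 68.51%.

Unemployment rate ≈ 4.44%; labor force participation rate ≈ 68.51%.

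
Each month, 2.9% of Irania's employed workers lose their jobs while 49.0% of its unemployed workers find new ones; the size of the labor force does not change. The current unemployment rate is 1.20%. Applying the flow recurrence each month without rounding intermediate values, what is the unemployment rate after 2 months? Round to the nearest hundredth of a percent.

With a fixed labor force, u_{t+1} = u_t + s·(1−u_t) − f·u_t = u_t·(1−s−f) + s.
Here 1−s−f = 0.481 and s = 0.029.
u_1 = 0.012000 × 0.481 + 0.029 = 0.034772.
u_2 = 0.034772 × 0.481 + 0.029 = 0.045725.

Unemployment rate after two months ≈ 4.57%.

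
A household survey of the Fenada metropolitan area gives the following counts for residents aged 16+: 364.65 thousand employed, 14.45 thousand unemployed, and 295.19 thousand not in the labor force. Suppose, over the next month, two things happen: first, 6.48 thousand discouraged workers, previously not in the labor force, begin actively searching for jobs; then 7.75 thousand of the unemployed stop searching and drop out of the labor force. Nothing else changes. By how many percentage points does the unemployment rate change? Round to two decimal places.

Initially, labor force = 364.65 + 14.45 = 379.10 thousand, so u = 14.45/379.10 = 3.81%.
After the first change, unemployed and labor force both rise by 6.48 → E = 364.65, U = 20.93, labor force = 385.58 thousand.
After the second change, unemployed and labor force both fall by 7.75 → E = 364.65, U = 13.18, labor force = 377.83 thousand.
New unemployment rate = 13.18 / 377.83 = 3.49%.
Change = 3.49% − 3.81% = −0.32 percentage points.

The unemployment rate changes by −0.32 percentage points.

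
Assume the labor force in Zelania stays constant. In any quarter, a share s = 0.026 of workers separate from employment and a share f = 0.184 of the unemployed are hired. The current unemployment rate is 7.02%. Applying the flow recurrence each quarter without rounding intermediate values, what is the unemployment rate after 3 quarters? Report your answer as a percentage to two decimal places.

With a fixed labor force, u_{t+1} = u_t + s·(1−u_t) − f·u_t = u_t·(1−s−f) + s.
Here 1−s−f = 0.790 and s = 0.026.
u_1 = 0.070200 × 0.790 + 0.026 = 0.081458.
u_2 = 0.081458 × 0.790 + 0.026 = 0.090352.
u_3 = 0.090352 × 0.790 + 0.026 = 0.097378.

Unemployment rate after three quarters ≈ 9.74%.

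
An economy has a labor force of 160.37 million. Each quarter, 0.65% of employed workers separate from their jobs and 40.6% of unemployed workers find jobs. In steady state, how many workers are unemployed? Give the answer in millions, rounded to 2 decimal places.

About 2.53 million are unemployed in steady state.

Steady-state unemployment rate u* = s/(s+f) = 0.65/(0.65+40.6) = 0.015758.
Unemployed = u* × labor force = 0.015758 × 160.37 ≈ 2.53 million.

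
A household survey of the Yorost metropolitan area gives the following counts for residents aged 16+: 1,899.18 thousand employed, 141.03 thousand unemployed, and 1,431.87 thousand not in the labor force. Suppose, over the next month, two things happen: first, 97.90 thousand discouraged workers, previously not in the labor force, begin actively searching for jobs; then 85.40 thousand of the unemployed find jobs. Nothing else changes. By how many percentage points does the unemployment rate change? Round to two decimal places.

The unemployment rate changes by +0.27 percentage points.

Initially, labor force = 1,899.18 + 141.03 = 2,040.21 thousand, so u = 141.03/2,040.21 = 6.91%.
After the first change, unemployed and labor force both rise by 97.90 → E = 1,899.18, U = 238.93, labor force = 2,138.11 thousand.
After the second change, unemployed falls and employed rises by 85.40; labor force unchanged → E = 1,984.58, U = 153.53, labor force = 2,138.11 thousand.
New unemployment rate = 153.53 / 2,138.11 = 7.18%.
Change = 7.18% − 6.91% = +0.27 percentage points.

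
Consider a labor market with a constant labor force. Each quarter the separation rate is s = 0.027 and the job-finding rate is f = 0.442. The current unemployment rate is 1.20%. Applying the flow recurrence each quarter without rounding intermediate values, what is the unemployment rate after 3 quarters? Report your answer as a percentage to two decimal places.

Unemployment rate after three quarters ≈ 5.07%.

With a fixed labor force, u_{t+1} = u_t + s·(1−u_t) − f·u_t = u_t·(1−s−f) + s.
Here 1−s−f = 0.531 and s = 0.027.
u_1 = 0.012000 × 0.531 + 0.027 = 0.033372.
u_2 = 0.033372 × 0.531 + 0.027 = 0.044721.
u_3 = 0.044721 × 0.531 + 0.027 = 0.050747.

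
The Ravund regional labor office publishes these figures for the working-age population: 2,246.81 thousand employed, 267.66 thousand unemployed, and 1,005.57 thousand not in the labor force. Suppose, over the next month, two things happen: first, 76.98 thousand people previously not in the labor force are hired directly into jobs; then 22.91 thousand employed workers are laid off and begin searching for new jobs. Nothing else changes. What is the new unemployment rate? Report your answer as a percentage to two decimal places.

New unemployment rate ≈ 11.21%.

Initially, labor force = 2,246.81 + 267.66 = 2,514.47 thousand, so u = 267.66/2,514.47 = 10.64%.
After the first change, employed and labor force both rise by 76.98; unemployed unchanged → E = 2,323.79, U = 267.66, labor force = 2,591.45 thousand.
After the second change, employed falls and unemployed rises by 22.91; labor force unchanged → E = 2,300.88, U = 290.57, labor force = 2,591.45 thousand.
New unemployment rate = 290.57 / 2,591.45 = 11.21%.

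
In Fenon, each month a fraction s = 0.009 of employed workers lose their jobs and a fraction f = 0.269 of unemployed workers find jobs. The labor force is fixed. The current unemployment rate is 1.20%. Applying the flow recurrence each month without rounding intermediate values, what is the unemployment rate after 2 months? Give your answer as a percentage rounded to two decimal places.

With a fixed labor force, u_{t+1} = u_t + s·(1−u_t) − f·u_t = u_t·(1−s−f) + s.
Here 1−s−f = 0.722 and s = 0.009.
u_1 = 0.012000 × 0.722 + 0.009 = 0.017664.
u_2 = 0.017664 × 0.722 + 0.009 = 0.021753.

Unemployment rate after two months ≈ 2.18%.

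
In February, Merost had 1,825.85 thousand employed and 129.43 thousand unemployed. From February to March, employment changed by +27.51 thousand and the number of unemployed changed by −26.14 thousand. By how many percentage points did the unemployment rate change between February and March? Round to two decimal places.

February: labor force = 1,825.85 + 129.43 = 1,955.28; u = 129.43/1,955.28 = 6.62%.
March: labor force = 1,853.36 + 103.29 = 1,956.65; u = 103.29/1,956.65 = 5.28%.
Change = 5.28% − 6.62% = −1.34 pp.

The unemployment rate changed by −1.34 percentage points.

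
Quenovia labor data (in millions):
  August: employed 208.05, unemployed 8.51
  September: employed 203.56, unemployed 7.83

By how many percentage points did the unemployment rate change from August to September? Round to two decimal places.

The unemployment rate changed by −0.23 percentage points.

August: labor force = 208.05 + 8.51 = 216.56; u = 8.51/216.56 = 3.93%.
September: labor force = 203.56 + 7.83 = 211.39; u = 7.83/211.39 = 3.70%.
Change = 3.70% − 3.93% = −0.23 pp.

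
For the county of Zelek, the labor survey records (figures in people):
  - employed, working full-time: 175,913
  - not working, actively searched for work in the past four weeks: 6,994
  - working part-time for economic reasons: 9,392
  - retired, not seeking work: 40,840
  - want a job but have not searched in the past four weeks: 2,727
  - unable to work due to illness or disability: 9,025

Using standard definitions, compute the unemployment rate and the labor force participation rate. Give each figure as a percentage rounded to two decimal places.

Unemployment rate ≈ 3.64%; labor force participation rate ≈ 78.52%.

Employed = 175,913 + 9,392 = 185,305 (anyone who worked, including part-time for economic reasons, counts as employed).
Unemployed = 6,994.
Labor force = 185,305 + 6,994 = 192,299.
Not in labor force = 40,840 + 2,727 + 9,025 = 52,592 (those not working and not actively searching are outside the labor force — including those who want a job but have given up searching).
Civilian working-age population = 192,299 + 52,592 = 244,891.
Unemployment rate = 6,994 / 192,299 = 3.64%.
Labor force participation rate = 192,299 / 244,891 = 78.52%.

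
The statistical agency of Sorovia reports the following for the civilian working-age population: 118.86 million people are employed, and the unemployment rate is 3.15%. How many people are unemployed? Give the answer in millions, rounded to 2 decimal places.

Let U be the number unemployed. The labor force is E + U, and U/(E+U) = 0.0315.
So U = 0.0315 × 118.86 / (1 − 0.0315) = 3.7441 / 0.9685 ≈ 3.87 million.

About 3.87 million are unemployed.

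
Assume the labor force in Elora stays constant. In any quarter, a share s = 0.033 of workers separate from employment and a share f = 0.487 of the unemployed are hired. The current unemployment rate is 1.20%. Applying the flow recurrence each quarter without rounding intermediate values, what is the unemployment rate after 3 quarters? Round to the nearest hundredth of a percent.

Unemployment rate after three quarters ≈ 5.78%.

With a fixed labor force, u_{t+1} = u_t + s·(1−u_t) − f·u_t = u_t·(1−s−f) + s.
Here 1−s−f = 0.480 and s = 0.033.
u_1 = 0.012000 × 0.480 + 0.033 = 0.038760.
u_2 = 0.038760 × 0.480 + 0.033 = 0.051605.
u_3 = 0.051605 × 0.480 + 0.033 = 0.057770.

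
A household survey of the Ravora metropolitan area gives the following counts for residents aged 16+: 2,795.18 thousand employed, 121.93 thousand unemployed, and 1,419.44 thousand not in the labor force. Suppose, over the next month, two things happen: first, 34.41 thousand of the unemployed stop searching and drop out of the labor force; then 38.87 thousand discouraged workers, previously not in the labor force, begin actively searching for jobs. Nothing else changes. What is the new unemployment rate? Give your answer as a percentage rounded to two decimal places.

Initially, labor force = 2,795.18 + 121.93 = 2,917.11 thousand, so u = 121.93/2,917.11 = 4.18%.
After the first change, unemployed and labor force both fall by 34.41 → E = 2,795.18, U = 87.52, labor force = 2,882.70 thousand.
After the second change, unemployed and labor force both rise by 38.87 → E = 2,795.18, U = 126.39, labor force = 2,921.57 thousand.
New unemployment rate = 126.39 / 2,921.57 = 4.33%.

New unemployment rate ≈ 4.33%.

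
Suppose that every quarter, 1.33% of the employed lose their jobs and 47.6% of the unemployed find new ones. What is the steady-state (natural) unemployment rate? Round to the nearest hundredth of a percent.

Steady-state unemployment rate ≈ 2.72%.

At steady state the flows balance: s·E = f·U, so U/(E+U) = s/(s+f).
u* = 1.33 / (1.33 + 47.6) = 1.33 / 48.93 = 2.72%.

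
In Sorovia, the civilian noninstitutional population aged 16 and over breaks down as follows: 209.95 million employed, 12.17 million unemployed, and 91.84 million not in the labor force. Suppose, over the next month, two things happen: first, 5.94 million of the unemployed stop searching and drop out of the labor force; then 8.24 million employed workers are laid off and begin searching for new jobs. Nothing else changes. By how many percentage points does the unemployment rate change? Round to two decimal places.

Initially, labor force = 209.95 + 12.17 = 222.12 million, so u = 12.17/222.12 = 5.48%.
After the first change, unemployed and labor force both fall by 5.94 → E = 209.95, U = 6.23, labor force = 216.18 million.
After the second change, employed falls and unemployed rises by 8.24; labor force unchanged → E = 201.71, U = 14.47, labor force = 216.18 million.
New unemployment rate = 14.47 / 216.18 = 6.69%.
Change = 6.69% − 5.48% = +1.21 percentage points.

The unemployment rate changes by +1.21 percentage points.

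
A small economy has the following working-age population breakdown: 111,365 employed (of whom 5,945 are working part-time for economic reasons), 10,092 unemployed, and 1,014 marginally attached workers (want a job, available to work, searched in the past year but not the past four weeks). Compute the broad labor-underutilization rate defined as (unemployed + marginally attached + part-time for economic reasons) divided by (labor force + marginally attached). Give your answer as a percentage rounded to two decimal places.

Labor force = 111,365 + 10,092 = 121,457.
Numerator = 10,092 + 1,014 + 5,945 = 17,051.
Denominator = 121,457 + 1,014 = 122,471.
Broad rate = 17,051 / 122,471 = 13.92%.

Broad underutilization rate ≈ 13.92%.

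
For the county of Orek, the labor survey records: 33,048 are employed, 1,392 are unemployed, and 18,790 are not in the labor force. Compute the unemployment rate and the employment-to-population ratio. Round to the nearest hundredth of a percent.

Unemployment rate ≈ 4.04%; employment-population ratio ≈ 62.09%.

Labor force = employed + unemployed = 33,048 + 1,392 = 34,440.
Working-age population = 34,440 + 18,790 = 53,230.
Unemployment rate = 1,392 / 34,440 = 4.04%.
Employment-population ratio = 33,048 / 53,230 = 62.09%.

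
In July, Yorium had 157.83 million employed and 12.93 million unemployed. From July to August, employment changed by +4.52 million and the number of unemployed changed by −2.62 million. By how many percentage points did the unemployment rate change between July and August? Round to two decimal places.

July: labor force = 157.83 + 12.93 = 170.76; u = 12.93/170.76 = 7.57%.
August: labor force = 162.35 + 10.31 = 172.66; u = 10.31/172.66 = 5.97%.
Change = 5.97% − 7.57% = −1.60 pp.

The unemployment rate changed by −1.60 percentage points.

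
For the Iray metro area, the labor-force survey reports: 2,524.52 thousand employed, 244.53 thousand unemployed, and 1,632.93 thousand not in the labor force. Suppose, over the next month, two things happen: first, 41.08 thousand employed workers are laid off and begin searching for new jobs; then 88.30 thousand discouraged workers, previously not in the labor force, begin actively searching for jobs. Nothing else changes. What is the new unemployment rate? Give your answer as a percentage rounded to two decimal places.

New unemployment rate ≈ 13.09%.

Initially, labor force = 2,524.52 + 244.53 = 2,769.05 thousand, so u = 244.53/2,769.05 = 8.83%.
After the first change, employed falls and unemployed rises by 41.08; labor force unchanged → E = 2,483.44, U = 285.61, labor force = 2,769.05 thousand.
After the second change, unemployed and labor force both rise by 88.30 → E = 2,483.44, U = 373.91, labor force = 2,857.35 thousand.
New unemployment rate = 373.91 / 2,857.35 = 13.09%.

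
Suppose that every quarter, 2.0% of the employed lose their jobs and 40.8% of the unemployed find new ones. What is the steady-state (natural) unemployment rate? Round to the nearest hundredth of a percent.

At steady state the flows balance: s·E = f·U, so U/(E+U) = s/(s+f).
u* = 2.0 / (2.0 + 40.8) = 2.0 / 42.80 = 4.67%.

Steady-state unemployment rate ≈ 4.67%.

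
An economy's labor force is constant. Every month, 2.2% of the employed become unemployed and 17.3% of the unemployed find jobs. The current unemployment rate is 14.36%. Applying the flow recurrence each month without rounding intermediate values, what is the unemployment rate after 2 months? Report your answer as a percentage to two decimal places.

With a fixed labor force, u_{t+1} = u_t + s·(1−u_t) − f·u_t = u_t·(1−s−f) + s.
Here 1−s−f = 0.805 and s = 0.022.
u_1 = 0.143600 × 0.805 + 0.022 = 0.137598.
u_2 = 0.137598 × 0.805 + 0.022 = 0.132766.

Unemployment rate after two months ≈ 13.28%.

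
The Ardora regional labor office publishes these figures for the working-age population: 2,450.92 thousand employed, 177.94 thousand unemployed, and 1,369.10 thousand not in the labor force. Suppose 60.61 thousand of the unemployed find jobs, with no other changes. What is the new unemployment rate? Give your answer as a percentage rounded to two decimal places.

New unemployment rate ≈ 4.46%.

Initially, labor force = 2,450.92 + 177.94 = 2,628.86 thousand, so u = 177.94/2,628.86 = 6.77%.
After the change, unemployed falls and employed rises by 60.61; labor force unchanged → E = 2,511.53, U = 117.33, labor force = 2,628.86 thousand.
New unemployment rate = 117.33 / 2,628.86 = 4.46%.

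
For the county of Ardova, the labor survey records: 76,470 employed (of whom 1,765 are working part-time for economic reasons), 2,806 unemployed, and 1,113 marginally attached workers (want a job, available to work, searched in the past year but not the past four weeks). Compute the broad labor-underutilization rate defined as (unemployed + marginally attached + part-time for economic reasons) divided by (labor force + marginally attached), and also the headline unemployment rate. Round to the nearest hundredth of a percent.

Broad underutilization rate ≈ 7.07%; headline unemployment rate ≈ 3.54%.

Labor force = 76,470 + 2,806 = 79,276.
Numerator = 2,806 + 1,113 + 1,765 = 5,684.
Denominator = 79,276 + 1,113 = 80,389.
Broad rate = 5,684 / 80,389 = 7.07%.
Headline unemployment rate = 2,806 / 79,276 = 3.54%.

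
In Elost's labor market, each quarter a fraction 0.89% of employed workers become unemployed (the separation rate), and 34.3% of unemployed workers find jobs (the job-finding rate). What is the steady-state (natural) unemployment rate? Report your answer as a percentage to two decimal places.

Steady-state unemployment rate ≈ 2.53%.

At steady state the flows balance: s·E = f·U, so U/(E+U) = s/(s+f).
u* = 0.89 / (0.89 + 34.3) = 0.89 / 35.19 = 2.53%.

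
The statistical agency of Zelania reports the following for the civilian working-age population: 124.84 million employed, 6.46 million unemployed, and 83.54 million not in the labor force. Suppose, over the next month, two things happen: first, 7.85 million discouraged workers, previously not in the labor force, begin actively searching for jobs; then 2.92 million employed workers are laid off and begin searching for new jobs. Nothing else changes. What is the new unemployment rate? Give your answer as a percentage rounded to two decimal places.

New unemployment rate ≈ 12.38%.

Initially, labor force = 124.84 + 6.46 = 131.30 million, so u = 6.46/131.30 = 4.92%.
After the first change, unemployed and labor force both rise by 7.85 → E = 124.84, U = 14.31, labor force = 139.15 million.
After the second change, employed falls and unemployed rises by 2.92; labor force unchanged → E = 121.92, U = 17.23, labor force = 139.15 million.
New unemployment rate = 17.23 / 139.15 = 12.38%.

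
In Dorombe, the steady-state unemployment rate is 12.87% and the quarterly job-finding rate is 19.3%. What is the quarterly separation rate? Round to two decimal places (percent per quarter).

From u* = s/(s+f): s = u·f/(1−u).
s = 0.1287 × 19.3 / (1 − 0.1287) = 2.4839 / 0.8713 ≈ 2.85% per quarter.

Separation rate ≈ 2.85% per quarter.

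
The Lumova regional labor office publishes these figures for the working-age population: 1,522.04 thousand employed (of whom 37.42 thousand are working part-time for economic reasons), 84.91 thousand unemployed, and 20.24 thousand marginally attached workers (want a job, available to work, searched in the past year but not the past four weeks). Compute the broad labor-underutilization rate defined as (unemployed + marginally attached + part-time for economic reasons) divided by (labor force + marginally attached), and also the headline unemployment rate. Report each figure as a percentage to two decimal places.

Labor force = 1,522.04 + 84.91 = 1,606.95 thousand.
Numerator = 84.91 + 20.24 + 37.42 = 142.57 thousand.
Denominator = 1,606.95 + 20.24 = 1,627.19 thousand.
Broad rate = 142.57 / 1,627.19 = 8.76%.
Headline unemployment rate = 84.91 / 1,606.95 = 5.28%.

Broad underutilization rate ≈ 8.76%; headline unemployment rate ≈ 5.28%.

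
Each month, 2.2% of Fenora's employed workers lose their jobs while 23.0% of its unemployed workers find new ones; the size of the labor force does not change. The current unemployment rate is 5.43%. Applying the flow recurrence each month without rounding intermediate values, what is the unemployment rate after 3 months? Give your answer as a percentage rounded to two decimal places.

Unemployment rate after three months ≈ 7.35%.

With a fixed labor force, u_{t+1} = u_t + s·(1−u_t) − f·u_t = u_t·(1−s−f) + s.
Here 1−s−f = 0.748 and s = 0.022.
u_1 = 0.054300 × 0.748 + 0.022 = 0.062616.
u_2 = 0.062616 × 0.748 + 0.022 = 0.068837.
u_3 = 0.068837 × 0.748 + 0.022 = 0.073490.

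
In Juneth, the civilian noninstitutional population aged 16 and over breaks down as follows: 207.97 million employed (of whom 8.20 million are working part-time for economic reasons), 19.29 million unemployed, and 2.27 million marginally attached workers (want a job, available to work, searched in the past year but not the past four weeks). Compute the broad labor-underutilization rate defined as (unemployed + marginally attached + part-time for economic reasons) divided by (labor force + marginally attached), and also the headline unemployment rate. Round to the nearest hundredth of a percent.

Broad underutilization rate ≈ 12.97%; headline unemployment rate ≈ 8.49%.

Labor force = 207.97 + 19.29 = 227.26 million.
Numerator = 19.29 + 2.27 + 8.20 = 29.76 million.
Denominator = 227.26 + 2.27 = 229.53 million.
Broad rate = 29.76 / 229.53 = 12.97%.
Headline unemployment rate = 19.29 / 227.26 = 8.49%.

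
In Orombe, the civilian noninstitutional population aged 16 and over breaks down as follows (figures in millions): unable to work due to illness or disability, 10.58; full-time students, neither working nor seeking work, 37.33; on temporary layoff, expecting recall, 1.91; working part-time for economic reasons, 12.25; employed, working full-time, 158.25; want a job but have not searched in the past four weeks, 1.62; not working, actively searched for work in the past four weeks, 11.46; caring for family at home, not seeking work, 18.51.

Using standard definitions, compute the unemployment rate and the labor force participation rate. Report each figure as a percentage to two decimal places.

Employed = 12.25 + 158.25 = 170.50 million (anyone who worked, including part-time for economic reasons, counts as employed).
Unemployed = 1.91 + 11.46 = 13.37 million (jobless and actively searching, or on temporary layoff).
Labor force = 170.50 + 13.37 = 183.87 million.
Not in labor force = 10.58 + 37.33 + 1.62 + 18.51 = 68.04 million (those not working and not actively searching are outside the labor force — including those who want a job but have given up searching).
Civilian working-age population = 183.87 + 68.04 = 251.91 million.
Unemployment rate = 13.37 / 183.87 = 7.27%.
Labor force participation rate = 183.87 / 251.91 = 72.99%.

Unemployment rate ≈ 7.27%; labor force participation rate ≈ 72.99%.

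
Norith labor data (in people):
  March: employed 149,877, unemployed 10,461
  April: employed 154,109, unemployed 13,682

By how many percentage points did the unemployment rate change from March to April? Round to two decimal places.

The unemployment rate changed by +1.63 percentage points.

March: labor force = 149,877 + 10,461 = 160,338; u = 10,461/160,338 = 6.52%.
April: labor force = 154,109 + 13,682 = 167,791; u = 13,682/167,791 = 8.15%.
Change = 8.15% − 6.52% = +1.63 pp.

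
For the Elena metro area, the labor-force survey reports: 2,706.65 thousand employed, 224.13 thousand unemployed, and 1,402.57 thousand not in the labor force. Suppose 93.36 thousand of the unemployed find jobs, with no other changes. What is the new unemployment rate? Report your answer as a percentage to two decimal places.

Initially, labor force = 2,706.65 + 224.13 = 2,930.78 thousand, so u = 224.13/2,930.78 = 7.65%.
After the change, unemployed falls and employed rises by 93.36; labor force unchanged → E = 2,800.01, U = 130.77, labor force = 2,930.78 thousand.
New unemployment rate = 130.77 / 2,930.78 = 4.46%.

New unemployment rate ≈ 4.46%.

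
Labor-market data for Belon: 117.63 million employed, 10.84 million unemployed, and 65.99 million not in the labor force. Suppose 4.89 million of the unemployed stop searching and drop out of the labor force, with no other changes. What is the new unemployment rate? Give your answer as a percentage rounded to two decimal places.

Initially, labor force = 117.63 + 10.84 = 128.47 million, so u = 10.84/128.47 = 8.44%.
After the change, unemployed and labor force both fall by 4.89 → E = 117.63, U = 5.95, labor force = 123.58 million.
New unemployment rate = 5.95 / 123.58 = 4.81%.

New unemployment rate ≈ 4.81%.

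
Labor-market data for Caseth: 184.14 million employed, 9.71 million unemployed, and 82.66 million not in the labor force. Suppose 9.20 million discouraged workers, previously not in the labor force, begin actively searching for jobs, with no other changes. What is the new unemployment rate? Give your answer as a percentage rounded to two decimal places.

New unemployment rate ≈ 9.31%.

Initially, labor force = 184.14 + 9.71 = 193.85 million, so u = 9.71/193.85 = 5.01%.
After the change, unemployed and labor force both rise by 9.20 → E = 184.14, U = 18.91, labor force = 203.05 million.
New unemployment rate = 18.91 / 203.05 = 9.31%.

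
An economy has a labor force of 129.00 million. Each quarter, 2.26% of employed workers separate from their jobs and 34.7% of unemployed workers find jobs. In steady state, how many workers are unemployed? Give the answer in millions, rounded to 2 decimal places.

Steady-state unemployment rate u* = s/(s+f) = 2.26/(2.26+34.7) = 0.061147.
Unemployed = u* × labor force = 0.061147 × 129.00 ≈ 7.89 million.

About 7.89 million are unemployed in steady state.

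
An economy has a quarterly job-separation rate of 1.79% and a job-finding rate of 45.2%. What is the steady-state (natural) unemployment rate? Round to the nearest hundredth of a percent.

Steady-state unemployment rate ≈ 3.81%.

At steady state the flows balance: s·E = f·U, so U/(E+U) = s/(s+f).
u* = 1.79 / (1.79 + 45.2) = 1.79 / 46.99 = 3.81%.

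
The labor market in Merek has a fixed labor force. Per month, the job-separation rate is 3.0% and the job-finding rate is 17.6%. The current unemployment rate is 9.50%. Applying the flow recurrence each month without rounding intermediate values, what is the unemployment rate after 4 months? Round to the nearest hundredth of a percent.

With a fixed labor force, u_{t+1} = u_t + s·(1−u_t) − f·u_t = u_t·(1−s−f) + s.
Here 1−s−f = 0.794 and s = 0.030.
u_1 = 0.095000 × 0.794 + 0.030 = 0.105430.
u_2 = 0.105430 × 0.794 + 0.030 = 0.113711.
u_3 = 0.113711 × 0.794 + 0.030 = 0.120287.
u_4 = 0.120287 × 0.794 + 0.030 = 0.125508.

Unemployment rate after four months ≈ 12.55%.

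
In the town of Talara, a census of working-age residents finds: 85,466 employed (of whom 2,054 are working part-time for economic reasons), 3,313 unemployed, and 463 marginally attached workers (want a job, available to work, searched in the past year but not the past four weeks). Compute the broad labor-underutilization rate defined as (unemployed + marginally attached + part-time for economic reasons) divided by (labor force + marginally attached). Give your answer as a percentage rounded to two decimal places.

Labor force = 85,466 + 3,313 = 88,779.
Numerator = 3,313 + 463 + 2,054 = 5,830.
Denominator = 88,779 + 463 = 89,242.
Broad rate = 5,830 / 89,242 = 6.53%.

Broad underutilization rate ≈ 6.53%.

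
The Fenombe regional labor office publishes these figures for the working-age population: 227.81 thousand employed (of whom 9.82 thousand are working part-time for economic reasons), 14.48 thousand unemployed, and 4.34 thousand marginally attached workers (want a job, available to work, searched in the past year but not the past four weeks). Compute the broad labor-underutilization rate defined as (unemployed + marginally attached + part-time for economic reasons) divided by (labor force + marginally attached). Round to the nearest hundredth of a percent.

Broad underutilization rate ≈ 11.61%.

Labor force = 227.81 + 14.48 = 242.29 thousand.
Numerator = 14.48 + 4.34 + 9.82 = 28.64 thousand.
Denominator = 242.29 + 4.34 = 246.63 thousand.
Broad rate = 28.64 / 246.63 = 11.61%.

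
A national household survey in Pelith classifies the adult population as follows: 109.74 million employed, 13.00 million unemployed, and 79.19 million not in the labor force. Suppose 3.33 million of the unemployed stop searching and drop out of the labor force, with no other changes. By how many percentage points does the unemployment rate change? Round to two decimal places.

Initially, labor force = 109.74 + 13.00 = 122.74 million, so u = 13.00/122.74 = 10.59%.
After the change, unemployed and labor force both fall by 3.33 → E = 109.74, U = 9.67, labor force = 119.41 million.
New unemployment rate = 9.67 / 119.41 = 8.10%.
Change = 8.10% − 10.59% = −2.49 percentage points.

The unemployment rate changes by −2.49 percentage points.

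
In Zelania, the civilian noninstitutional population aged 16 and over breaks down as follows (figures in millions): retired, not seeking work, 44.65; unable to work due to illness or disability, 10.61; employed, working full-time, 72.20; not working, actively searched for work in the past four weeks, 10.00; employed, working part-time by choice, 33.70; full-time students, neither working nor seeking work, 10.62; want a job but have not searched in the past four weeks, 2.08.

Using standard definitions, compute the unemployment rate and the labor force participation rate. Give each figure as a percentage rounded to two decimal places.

Employed = 72.20 + 33.70 = 105.90 million.
Unemployed = 10.00 million.
Labor force = 105.90 + 10.00 = 115.90 million.
Not in labor force = 44.65 + 10.61 + 10.62 + 2.08 = 67.96 million (those not working and not actively searching are outside the labor force — including those who want a job but have given up searching).
Civilian working-age population = 115.90 + 67.96 = 183.86 million.
Unemployment rate = 10.00 / 115.90 = 8.63%.
Labor force participation rate = 115.90 / 183.86 = 63.04%.

Unemployment rate ≈ 8.63%; labor force participation rate ≈ 63.04%.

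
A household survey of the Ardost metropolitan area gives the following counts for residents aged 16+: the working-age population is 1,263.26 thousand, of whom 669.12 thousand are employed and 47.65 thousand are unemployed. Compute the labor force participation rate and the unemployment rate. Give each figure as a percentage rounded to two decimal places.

Labor force participation rate ≈ 56.74%; unemployment rate ≈ 6.65%.

Labor force = employed + unemployed = 669.12 + 47.65 = 716.77 thousand.
Unemployment rate = 47.65 / 716.77 = 6.65%.
Labor force participation rate = 716.77 / 1,263.26 = 56.74%.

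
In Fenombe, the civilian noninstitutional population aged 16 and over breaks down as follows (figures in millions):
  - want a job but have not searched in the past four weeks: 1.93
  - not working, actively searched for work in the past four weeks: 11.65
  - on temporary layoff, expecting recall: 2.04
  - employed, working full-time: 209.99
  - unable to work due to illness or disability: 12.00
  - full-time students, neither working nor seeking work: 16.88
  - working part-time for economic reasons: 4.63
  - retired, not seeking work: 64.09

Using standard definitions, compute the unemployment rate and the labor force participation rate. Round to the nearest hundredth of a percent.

Unemployment rate ≈ 6.00%; labor force participation rate ≈ 70.64%.

Employed = 209.99 + 4.63 = 214.62 million (anyone who worked, including part-time for economic reasons, counts as employed).
Unemployed = 11.65 + 2.04 = 13.69 million (jobless and actively searching, or on temporary layoff).
Labor force = 214.62 + 13.69 = 228.31 million.
Not in labor force = 1.93 + 12.00 + 16.88 + 64.09 = 94.90 million (those not working and not actively searching are outside the labor force — including those who want a job but have given up searching).
Civilian working-age population = 228.31 + 94.90 = 323.21 million.
Unemployment rate = 13.69 / 228.31 = 6.00%.
Labor force participation rate = 228.31 / 323.21 = 70.64%.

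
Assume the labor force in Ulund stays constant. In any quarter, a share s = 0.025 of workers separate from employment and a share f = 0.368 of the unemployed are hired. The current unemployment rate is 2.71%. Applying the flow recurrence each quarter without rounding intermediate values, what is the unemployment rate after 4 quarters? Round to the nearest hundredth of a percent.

With a fixed labor force, u_{t+1} = u_t + s·(1−u_t) − f·u_t = u_t·(1−s−f) + s.
Here 1−s−f = 0.607 and s = 0.025.
u_1 = 0.027100 × 0.607 + 0.025 = 0.041450.
u_2 = 0.041450 × 0.607 + 0.025 = 0.050160.
u_3 = 0.050160 × 0.607 + 0.025 = 0.055447.
u_4 = 0.055447 × 0.607 + 0.025 = 0.058656.

Unemployment rate after four quarters ≈ 5.87%.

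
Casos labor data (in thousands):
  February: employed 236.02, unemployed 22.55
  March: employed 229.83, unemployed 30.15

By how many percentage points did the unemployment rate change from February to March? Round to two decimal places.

February: labor force = 236.02 + 22.55 = 258.57; u = 22.55/258.57 = 8.72%.
March: labor force = 229.83 + 30.15 = 259.98; u = 30.15/259.98 = 11.60%.
Change = 11.60% − 8.72% = +2.88 pp.

The unemployment rate changed by +2.88 percentage points.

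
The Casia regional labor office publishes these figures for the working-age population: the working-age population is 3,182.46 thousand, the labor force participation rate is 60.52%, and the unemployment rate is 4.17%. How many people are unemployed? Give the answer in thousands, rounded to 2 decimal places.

About 80.32 thousand are unemployed.

Labor force = 0.6052 × 3,182.46 = 1,926.02 thousand.
Unemployed = 0.0417 × 1,926.02 ≈ 80.32 thousand.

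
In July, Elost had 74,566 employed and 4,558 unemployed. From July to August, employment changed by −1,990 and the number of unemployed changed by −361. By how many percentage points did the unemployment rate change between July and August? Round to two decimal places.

The unemployment rate changed by −0.29 percentage points.

July: labor force = 74,566 + 4,558 = 79,124; u = 4,558/79,124 = 5.76%.
August: labor force = 72,576 + 4,197 = 76,773; u = 4,197/76,773 = 5.47%.
Change = 5.47% − 5.76% = −0.29 pp.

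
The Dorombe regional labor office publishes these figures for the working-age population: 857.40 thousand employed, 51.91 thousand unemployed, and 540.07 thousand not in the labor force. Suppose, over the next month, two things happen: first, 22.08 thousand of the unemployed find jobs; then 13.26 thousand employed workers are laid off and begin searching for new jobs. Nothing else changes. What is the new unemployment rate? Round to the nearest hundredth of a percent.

New unemployment rate ≈ 4.74%.

Initially, labor force = 857.40 + 51.91 = 909.31 thousand, so u = 51.91/909.31 = 5.71%.
After the first change, unemployed falls and employed rises by 22.08; labor force unchanged → E = 879.48, U = 29.83, labor force = 909.31 thousand.
After the second change, employed falls and unemployed rises by 13.26; labor force unchanged → E = 866.22, U = 43.09, labor force = 909.31 thousand.
New unemployment rate = 43.09 / 909.31 = 4.74%.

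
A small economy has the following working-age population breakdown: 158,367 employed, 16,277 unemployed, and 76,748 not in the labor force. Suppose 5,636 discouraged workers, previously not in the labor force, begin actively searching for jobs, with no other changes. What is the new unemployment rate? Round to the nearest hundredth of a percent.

New unemployment rate ≈ 12.15%.

Initially, labor force = 158,367 + 16,277 = 174,644, so u = 16,277/174,644 = 9.32%.
After the change, unemployed and labor force both rise by 5,636 → E = 158,367, U = 21,913, labor force = 180,280.
New unemployment rate = 21,913 / 180,280 = 12.15%.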